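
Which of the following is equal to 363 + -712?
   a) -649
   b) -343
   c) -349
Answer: c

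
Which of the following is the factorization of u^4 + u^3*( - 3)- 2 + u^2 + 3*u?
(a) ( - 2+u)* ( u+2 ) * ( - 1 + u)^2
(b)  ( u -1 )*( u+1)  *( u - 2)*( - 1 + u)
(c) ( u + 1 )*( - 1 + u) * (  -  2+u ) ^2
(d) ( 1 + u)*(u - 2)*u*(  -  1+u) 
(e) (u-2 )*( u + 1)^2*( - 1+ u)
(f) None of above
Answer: b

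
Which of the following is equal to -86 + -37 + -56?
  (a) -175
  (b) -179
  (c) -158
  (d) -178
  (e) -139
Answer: b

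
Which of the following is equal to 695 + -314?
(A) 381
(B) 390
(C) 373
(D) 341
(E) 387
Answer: A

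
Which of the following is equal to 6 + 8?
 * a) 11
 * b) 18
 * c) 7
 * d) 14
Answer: d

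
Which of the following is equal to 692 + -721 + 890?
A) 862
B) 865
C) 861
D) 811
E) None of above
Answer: C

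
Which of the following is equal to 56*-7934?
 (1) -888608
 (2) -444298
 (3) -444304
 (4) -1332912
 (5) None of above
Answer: 3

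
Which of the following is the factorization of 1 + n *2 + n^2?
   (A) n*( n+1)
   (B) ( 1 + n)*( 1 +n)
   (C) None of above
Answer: B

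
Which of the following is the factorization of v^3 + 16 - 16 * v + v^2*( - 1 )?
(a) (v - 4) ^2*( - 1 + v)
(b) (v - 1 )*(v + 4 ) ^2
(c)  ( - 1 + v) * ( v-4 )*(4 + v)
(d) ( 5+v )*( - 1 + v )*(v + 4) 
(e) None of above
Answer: c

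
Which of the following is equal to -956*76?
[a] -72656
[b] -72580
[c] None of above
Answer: a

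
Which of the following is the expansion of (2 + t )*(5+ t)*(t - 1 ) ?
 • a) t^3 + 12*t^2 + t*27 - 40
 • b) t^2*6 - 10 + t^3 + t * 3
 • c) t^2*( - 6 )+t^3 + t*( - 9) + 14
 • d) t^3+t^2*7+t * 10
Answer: b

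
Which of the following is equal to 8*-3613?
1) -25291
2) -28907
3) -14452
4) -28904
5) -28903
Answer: 4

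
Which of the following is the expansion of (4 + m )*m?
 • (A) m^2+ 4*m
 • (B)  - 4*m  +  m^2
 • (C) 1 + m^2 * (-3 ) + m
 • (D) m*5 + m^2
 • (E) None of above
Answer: A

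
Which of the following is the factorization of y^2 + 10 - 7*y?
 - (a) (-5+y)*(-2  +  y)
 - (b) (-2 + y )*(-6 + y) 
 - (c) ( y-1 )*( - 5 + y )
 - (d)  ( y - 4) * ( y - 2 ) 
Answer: a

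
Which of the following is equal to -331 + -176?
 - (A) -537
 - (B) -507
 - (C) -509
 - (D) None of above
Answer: B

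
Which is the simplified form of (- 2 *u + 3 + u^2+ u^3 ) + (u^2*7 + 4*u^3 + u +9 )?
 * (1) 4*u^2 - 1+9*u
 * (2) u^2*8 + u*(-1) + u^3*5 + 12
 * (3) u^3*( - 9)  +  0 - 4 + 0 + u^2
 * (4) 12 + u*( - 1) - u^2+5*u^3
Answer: 2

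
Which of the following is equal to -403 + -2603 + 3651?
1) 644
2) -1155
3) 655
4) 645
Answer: 4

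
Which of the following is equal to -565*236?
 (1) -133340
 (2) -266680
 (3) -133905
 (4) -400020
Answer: 1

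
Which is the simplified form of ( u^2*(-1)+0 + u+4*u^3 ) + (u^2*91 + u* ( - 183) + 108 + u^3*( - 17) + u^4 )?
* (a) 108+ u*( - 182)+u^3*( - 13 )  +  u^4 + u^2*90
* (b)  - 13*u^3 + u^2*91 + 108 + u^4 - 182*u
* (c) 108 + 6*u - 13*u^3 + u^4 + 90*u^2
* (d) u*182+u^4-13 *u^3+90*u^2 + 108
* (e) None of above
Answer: a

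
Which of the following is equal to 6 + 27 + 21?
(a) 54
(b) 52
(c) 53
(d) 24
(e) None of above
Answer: a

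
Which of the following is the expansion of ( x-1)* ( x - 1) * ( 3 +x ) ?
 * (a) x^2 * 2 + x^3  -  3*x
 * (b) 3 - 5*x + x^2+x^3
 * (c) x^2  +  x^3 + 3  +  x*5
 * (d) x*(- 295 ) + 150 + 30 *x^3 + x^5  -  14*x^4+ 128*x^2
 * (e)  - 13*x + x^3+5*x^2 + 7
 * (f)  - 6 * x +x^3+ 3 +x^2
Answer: b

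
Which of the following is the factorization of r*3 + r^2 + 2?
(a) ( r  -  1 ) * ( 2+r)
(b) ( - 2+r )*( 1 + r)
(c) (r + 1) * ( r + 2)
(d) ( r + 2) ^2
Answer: c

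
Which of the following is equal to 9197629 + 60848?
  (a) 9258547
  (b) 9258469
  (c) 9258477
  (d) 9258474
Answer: c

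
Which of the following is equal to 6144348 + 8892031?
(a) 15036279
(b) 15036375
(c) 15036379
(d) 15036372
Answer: c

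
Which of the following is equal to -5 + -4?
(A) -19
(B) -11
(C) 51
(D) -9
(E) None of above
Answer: D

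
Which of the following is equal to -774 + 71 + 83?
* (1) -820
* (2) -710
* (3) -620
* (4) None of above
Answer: 3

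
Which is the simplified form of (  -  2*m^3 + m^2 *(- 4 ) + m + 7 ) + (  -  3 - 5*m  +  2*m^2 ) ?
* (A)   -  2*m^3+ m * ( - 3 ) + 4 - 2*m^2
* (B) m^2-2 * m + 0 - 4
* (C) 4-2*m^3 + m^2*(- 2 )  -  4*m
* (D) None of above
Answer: C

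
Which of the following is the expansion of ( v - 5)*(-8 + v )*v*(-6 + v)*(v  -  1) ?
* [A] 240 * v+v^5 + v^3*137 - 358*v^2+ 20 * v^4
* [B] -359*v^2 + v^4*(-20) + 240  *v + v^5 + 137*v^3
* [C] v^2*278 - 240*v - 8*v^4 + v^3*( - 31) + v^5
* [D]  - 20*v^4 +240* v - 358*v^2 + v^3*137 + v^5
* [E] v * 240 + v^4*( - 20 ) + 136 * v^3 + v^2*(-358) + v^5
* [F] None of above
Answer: D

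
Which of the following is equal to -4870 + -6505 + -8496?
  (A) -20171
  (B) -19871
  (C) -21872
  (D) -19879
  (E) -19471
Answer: B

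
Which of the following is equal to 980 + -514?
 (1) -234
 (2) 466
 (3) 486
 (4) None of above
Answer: 2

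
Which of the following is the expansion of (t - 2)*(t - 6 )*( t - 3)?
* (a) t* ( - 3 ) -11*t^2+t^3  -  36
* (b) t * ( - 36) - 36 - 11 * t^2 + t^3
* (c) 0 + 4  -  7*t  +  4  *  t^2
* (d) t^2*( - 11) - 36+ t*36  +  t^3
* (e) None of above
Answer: d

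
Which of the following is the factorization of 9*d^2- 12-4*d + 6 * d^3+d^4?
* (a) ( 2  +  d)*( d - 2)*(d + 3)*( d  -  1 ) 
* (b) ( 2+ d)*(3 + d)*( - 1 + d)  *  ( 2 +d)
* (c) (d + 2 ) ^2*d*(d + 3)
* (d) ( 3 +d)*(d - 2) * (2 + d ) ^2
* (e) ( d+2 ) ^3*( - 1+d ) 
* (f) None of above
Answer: b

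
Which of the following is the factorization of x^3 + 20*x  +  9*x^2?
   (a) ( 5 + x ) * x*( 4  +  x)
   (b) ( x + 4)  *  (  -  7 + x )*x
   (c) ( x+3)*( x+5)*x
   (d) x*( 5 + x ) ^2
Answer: a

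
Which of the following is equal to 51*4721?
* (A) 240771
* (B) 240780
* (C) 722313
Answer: A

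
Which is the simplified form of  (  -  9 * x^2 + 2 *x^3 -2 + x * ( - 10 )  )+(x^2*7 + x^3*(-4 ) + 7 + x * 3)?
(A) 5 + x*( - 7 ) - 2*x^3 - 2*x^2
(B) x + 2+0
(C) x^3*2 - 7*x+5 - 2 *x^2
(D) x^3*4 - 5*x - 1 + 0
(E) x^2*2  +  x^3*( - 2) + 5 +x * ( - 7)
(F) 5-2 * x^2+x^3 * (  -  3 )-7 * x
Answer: A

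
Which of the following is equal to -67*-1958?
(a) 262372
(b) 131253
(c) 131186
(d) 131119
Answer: c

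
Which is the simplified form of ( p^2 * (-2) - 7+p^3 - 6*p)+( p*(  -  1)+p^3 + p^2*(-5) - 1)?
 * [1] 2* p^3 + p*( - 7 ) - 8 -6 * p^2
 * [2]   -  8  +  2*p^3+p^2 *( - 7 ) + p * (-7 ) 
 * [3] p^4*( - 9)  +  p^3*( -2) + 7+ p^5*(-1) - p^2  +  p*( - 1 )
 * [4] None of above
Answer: 2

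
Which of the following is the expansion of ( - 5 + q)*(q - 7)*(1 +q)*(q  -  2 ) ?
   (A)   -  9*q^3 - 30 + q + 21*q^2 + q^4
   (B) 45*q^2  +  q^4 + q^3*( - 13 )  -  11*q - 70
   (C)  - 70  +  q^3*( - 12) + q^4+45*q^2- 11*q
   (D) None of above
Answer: B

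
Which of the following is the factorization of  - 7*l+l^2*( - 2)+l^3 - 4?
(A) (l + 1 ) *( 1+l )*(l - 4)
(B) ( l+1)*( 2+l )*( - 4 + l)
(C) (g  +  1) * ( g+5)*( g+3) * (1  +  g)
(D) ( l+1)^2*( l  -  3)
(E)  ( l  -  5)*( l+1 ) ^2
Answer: A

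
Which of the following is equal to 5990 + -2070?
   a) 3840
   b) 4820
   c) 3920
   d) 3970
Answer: c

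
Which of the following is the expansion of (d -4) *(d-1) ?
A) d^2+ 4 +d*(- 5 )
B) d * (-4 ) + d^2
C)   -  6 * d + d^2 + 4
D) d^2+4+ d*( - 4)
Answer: A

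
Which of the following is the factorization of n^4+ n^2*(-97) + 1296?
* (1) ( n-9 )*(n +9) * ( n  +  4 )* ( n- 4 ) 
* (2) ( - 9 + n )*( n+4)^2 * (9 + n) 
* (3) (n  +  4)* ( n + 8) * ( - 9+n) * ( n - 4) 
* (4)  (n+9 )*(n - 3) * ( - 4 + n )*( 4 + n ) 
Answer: 1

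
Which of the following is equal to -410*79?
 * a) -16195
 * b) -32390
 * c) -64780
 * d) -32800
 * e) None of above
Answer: b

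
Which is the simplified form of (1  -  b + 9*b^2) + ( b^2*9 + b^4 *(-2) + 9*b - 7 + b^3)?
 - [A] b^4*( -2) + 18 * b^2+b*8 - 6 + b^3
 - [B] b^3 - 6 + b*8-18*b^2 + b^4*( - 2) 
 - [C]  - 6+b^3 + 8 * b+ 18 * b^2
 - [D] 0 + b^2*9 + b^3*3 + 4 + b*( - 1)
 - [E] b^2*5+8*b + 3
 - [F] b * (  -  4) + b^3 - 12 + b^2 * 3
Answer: A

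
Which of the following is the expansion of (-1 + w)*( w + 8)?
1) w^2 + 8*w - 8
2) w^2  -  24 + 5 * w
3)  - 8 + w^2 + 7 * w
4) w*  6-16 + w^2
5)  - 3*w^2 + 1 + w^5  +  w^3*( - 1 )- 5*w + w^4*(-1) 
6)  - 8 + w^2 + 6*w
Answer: 3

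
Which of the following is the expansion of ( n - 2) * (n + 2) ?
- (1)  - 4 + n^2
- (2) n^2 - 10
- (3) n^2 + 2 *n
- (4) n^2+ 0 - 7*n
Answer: 1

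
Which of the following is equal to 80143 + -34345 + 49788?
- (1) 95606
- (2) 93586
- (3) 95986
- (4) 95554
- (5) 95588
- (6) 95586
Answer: 6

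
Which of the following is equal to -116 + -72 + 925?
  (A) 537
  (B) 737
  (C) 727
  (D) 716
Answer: B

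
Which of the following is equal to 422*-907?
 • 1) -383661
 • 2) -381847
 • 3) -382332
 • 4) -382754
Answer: 4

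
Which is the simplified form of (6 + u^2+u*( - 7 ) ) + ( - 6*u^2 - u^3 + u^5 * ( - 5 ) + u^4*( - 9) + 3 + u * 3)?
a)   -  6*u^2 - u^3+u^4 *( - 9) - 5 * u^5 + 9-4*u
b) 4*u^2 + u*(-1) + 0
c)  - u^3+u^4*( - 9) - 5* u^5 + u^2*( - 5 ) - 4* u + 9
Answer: c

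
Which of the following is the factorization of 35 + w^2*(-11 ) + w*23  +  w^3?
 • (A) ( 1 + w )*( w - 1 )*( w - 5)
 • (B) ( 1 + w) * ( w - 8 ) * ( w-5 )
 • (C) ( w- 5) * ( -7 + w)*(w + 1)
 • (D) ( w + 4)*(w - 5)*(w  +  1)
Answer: C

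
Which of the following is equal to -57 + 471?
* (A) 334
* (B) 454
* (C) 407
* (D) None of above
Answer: D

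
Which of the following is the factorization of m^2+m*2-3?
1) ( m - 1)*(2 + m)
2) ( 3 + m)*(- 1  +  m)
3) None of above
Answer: 2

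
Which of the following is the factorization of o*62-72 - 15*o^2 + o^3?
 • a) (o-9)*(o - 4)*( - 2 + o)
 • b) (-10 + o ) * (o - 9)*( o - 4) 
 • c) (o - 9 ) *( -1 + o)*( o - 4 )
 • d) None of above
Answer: a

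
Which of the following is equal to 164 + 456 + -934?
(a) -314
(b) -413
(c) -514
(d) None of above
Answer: a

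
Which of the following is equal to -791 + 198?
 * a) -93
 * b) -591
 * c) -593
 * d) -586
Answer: c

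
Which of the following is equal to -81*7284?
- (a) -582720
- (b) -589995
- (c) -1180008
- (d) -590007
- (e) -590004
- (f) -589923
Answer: e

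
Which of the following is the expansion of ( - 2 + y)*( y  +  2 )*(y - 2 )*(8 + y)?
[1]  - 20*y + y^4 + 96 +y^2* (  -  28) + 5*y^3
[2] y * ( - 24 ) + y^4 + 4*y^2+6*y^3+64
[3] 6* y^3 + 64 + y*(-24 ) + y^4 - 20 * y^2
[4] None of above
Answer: 3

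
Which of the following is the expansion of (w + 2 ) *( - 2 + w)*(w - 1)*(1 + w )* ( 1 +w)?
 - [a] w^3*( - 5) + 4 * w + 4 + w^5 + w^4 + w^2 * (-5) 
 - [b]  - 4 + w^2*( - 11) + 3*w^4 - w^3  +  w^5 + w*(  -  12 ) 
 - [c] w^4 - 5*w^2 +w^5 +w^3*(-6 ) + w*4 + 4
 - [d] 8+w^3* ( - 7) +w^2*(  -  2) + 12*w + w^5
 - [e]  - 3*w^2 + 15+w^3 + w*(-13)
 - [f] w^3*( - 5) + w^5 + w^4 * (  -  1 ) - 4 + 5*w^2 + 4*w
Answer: a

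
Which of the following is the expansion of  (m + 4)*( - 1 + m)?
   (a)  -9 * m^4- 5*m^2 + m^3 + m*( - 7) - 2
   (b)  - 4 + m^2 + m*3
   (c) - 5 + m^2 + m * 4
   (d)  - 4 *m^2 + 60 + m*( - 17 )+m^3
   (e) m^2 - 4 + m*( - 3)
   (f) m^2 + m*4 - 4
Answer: b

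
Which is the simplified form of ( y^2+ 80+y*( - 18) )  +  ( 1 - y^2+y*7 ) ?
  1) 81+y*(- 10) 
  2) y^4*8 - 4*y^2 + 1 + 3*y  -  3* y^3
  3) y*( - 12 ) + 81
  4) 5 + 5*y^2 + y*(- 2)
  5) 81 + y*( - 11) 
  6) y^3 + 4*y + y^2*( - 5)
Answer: 5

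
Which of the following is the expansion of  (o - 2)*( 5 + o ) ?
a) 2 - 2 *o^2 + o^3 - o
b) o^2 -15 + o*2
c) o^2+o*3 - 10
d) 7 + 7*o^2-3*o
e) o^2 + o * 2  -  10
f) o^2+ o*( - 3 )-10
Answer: c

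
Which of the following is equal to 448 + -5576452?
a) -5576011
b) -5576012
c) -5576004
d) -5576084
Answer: c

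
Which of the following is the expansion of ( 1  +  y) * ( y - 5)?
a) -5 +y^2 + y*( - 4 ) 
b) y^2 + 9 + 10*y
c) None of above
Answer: a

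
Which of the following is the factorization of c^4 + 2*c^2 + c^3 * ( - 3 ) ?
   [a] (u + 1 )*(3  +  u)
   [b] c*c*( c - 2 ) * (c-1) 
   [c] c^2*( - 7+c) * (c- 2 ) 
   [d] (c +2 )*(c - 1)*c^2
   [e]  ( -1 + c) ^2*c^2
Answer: b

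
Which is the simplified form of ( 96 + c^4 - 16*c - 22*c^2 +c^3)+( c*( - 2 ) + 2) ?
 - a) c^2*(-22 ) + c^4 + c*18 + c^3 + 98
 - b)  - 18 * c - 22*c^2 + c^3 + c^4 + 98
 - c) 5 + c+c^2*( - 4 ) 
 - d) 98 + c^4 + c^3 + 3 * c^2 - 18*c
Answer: b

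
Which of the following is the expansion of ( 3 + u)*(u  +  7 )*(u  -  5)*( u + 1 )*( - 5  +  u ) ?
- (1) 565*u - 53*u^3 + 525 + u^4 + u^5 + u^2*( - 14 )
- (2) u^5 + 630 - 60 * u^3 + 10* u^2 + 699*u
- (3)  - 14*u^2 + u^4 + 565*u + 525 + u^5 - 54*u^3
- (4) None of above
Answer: 3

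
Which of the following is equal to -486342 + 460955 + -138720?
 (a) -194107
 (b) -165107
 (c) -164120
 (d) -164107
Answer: d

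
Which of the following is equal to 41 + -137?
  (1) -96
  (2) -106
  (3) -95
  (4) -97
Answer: 1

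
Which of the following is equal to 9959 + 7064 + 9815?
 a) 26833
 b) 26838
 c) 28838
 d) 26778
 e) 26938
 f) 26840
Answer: b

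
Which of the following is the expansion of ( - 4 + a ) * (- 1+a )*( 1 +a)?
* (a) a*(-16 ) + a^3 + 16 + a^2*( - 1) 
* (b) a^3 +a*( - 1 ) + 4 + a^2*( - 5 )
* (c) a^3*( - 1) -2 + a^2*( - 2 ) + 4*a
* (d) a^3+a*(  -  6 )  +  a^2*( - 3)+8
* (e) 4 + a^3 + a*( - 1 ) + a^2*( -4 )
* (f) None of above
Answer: e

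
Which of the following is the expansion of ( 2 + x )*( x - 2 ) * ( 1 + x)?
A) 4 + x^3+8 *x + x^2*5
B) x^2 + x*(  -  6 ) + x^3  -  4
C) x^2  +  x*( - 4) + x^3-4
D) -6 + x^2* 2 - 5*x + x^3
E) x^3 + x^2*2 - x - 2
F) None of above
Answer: C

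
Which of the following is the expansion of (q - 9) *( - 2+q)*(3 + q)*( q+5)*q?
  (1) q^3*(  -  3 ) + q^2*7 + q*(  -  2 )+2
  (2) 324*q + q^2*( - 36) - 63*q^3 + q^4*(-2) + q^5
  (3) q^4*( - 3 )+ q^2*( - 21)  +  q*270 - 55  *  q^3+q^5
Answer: 3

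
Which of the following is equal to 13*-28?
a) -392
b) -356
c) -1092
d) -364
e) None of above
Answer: d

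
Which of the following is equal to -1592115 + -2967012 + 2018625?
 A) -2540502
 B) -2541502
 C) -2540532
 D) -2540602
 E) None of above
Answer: A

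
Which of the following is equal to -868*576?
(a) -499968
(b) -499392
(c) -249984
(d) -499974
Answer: a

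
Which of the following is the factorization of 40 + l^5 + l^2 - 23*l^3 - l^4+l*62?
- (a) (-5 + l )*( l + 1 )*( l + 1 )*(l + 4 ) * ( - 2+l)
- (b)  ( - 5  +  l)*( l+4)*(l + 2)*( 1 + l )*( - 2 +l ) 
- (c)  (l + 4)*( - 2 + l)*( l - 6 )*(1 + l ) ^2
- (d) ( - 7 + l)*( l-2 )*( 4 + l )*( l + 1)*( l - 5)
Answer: a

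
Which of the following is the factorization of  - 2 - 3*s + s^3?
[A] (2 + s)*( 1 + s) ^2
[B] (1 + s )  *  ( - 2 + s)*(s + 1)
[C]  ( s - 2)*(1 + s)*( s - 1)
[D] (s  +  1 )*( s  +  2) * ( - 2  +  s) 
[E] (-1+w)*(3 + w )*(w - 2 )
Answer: B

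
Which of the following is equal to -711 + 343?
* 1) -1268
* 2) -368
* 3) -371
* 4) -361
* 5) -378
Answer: 2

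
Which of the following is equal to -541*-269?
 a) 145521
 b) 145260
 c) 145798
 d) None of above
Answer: d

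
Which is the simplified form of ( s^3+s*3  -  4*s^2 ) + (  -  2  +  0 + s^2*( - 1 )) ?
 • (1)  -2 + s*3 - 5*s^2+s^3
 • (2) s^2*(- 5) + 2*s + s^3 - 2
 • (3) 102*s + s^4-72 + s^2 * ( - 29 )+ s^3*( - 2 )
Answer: 1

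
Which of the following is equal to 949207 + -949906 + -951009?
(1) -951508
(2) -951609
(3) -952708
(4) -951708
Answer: 4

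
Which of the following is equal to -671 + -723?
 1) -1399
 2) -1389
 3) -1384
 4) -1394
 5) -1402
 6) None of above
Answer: 4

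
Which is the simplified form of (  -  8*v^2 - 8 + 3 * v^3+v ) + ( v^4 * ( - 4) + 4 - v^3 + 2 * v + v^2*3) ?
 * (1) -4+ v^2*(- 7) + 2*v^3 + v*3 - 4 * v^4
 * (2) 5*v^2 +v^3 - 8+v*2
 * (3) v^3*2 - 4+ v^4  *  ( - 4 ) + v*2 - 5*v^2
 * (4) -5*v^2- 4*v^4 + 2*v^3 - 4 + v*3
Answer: 4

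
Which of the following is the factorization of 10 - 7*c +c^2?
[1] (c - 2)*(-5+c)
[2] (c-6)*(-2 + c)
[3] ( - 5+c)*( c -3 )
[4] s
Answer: 1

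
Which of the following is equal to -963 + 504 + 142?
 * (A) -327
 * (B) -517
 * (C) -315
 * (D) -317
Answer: D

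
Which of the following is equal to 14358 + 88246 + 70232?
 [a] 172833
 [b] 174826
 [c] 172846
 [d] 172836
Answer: d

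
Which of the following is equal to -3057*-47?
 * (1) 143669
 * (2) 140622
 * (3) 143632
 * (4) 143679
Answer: 4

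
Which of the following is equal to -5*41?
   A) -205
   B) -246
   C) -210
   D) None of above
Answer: A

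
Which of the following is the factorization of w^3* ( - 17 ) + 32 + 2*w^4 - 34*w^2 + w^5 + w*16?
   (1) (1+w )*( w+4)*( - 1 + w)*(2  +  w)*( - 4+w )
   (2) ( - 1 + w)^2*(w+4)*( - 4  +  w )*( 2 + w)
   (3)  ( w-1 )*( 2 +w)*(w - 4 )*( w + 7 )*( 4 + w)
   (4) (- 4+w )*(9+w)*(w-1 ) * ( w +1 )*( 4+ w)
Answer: 1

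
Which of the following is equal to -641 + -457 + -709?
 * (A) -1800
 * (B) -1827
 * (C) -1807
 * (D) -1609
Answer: C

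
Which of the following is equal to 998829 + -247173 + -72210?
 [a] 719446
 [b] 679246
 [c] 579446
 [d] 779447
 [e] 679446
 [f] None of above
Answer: e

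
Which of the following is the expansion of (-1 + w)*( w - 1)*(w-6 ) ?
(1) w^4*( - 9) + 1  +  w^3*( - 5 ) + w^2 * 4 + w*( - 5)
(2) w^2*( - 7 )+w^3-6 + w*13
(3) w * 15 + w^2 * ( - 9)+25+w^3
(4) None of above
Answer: 4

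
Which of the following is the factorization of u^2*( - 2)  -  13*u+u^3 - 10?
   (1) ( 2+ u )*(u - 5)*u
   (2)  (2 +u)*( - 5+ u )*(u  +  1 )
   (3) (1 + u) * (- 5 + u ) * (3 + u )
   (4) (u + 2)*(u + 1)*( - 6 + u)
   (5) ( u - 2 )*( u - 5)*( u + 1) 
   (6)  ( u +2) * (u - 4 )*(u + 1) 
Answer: 2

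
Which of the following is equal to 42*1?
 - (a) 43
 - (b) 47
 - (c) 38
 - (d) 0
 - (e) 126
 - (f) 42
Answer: f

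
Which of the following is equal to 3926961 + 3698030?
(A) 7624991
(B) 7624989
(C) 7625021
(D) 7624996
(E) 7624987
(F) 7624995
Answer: A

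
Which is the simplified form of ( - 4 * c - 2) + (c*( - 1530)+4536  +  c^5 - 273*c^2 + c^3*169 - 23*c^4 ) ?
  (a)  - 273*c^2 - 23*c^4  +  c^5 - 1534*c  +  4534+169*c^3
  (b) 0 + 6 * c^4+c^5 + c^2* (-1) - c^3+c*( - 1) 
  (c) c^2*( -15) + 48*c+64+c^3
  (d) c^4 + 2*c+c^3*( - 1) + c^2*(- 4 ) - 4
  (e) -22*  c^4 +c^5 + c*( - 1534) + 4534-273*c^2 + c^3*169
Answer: a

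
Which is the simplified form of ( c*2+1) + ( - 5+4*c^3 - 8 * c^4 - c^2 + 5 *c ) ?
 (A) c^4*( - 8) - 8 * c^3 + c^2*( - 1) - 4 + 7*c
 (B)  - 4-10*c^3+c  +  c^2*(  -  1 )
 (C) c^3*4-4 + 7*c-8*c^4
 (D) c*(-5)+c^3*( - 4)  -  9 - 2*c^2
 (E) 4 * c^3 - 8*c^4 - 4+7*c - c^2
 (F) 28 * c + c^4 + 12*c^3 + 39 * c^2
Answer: E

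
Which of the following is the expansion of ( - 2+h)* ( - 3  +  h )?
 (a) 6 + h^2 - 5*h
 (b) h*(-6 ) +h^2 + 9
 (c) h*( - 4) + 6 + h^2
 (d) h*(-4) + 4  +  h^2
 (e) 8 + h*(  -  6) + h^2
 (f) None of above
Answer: a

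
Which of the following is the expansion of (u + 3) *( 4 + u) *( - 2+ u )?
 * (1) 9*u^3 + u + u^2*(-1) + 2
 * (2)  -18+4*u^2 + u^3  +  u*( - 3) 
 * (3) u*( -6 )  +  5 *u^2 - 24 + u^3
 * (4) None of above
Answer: 4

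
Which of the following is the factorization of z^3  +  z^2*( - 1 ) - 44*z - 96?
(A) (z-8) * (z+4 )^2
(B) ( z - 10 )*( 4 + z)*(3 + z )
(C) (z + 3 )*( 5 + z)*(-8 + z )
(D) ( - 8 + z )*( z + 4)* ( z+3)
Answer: D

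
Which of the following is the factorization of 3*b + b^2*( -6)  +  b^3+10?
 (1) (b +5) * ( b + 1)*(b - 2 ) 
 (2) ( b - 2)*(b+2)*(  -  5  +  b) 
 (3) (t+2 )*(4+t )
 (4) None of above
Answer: 4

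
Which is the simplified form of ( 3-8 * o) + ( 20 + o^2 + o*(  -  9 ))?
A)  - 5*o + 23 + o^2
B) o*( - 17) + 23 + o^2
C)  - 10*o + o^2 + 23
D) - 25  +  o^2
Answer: B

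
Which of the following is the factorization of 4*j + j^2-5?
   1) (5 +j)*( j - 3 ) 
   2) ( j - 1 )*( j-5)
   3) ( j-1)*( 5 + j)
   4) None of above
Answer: 3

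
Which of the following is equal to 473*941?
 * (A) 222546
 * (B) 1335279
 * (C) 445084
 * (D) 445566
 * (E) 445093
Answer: E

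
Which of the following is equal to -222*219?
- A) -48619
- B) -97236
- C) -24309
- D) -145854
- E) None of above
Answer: E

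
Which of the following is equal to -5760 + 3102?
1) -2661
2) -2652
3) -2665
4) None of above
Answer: 4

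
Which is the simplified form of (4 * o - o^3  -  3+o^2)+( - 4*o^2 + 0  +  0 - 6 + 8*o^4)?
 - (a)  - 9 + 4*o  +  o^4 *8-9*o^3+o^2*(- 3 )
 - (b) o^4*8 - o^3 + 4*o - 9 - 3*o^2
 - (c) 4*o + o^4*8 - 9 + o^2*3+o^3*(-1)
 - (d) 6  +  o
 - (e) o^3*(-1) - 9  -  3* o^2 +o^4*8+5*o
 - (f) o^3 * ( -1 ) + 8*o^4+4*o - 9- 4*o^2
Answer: b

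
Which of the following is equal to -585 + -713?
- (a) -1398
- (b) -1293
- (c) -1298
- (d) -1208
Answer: c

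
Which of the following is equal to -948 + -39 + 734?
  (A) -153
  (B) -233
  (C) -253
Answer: C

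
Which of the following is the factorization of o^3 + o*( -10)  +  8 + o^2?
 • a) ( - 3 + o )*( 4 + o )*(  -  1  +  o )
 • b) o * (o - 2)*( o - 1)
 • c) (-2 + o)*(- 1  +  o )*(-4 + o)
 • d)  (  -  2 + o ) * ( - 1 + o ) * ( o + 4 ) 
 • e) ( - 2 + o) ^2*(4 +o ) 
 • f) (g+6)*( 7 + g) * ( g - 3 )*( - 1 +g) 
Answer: d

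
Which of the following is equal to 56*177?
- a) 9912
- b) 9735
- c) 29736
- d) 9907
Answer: a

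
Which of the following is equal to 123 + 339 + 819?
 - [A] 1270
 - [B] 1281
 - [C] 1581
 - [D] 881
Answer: B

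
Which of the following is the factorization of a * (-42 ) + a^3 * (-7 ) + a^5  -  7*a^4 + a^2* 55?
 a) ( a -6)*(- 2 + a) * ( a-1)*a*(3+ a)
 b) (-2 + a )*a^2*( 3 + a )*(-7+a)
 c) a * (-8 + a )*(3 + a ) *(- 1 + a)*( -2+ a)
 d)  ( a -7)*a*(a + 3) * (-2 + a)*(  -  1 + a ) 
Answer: d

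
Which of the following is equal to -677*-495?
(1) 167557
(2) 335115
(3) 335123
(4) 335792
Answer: 2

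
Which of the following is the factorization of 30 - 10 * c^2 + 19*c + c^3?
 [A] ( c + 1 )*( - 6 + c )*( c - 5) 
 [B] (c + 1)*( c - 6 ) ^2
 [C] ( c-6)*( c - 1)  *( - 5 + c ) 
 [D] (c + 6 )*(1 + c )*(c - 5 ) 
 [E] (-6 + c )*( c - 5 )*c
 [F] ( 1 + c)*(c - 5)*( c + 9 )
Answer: A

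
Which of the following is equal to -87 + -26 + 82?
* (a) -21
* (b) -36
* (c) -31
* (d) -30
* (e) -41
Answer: c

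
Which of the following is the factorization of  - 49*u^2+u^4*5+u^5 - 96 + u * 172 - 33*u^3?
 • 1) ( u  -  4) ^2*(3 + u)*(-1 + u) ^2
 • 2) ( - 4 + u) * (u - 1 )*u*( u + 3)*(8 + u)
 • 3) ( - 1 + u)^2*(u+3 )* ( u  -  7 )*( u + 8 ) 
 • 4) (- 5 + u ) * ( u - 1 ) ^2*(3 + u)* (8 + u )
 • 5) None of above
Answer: 5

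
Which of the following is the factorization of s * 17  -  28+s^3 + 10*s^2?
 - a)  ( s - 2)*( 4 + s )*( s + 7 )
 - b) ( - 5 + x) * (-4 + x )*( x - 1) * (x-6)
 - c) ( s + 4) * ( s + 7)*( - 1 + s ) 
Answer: c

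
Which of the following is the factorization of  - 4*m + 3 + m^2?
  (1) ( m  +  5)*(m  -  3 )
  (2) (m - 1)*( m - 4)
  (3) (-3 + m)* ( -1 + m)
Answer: 3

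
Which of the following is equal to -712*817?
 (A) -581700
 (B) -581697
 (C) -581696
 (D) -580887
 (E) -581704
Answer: E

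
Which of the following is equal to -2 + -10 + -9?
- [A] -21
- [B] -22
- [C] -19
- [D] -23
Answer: A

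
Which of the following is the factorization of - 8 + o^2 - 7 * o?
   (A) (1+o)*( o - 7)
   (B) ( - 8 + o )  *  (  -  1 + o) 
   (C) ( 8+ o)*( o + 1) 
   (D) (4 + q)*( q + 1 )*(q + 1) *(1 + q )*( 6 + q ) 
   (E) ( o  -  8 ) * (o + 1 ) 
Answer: E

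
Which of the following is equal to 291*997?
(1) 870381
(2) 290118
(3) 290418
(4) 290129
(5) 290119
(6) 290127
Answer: 6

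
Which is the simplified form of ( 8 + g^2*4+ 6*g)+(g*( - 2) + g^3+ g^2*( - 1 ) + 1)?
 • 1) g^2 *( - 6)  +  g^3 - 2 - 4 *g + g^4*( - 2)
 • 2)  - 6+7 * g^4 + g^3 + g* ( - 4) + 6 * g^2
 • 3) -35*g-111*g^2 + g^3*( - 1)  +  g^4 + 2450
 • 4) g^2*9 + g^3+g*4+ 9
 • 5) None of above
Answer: 5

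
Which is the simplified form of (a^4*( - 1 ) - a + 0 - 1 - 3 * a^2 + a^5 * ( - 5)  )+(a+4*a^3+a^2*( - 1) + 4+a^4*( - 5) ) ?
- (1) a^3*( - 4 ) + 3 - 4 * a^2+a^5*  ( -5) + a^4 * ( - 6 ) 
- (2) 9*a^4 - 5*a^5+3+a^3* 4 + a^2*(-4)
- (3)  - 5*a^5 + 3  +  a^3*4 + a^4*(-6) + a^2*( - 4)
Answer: 3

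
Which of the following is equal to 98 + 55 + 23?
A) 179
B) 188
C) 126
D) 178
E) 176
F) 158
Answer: E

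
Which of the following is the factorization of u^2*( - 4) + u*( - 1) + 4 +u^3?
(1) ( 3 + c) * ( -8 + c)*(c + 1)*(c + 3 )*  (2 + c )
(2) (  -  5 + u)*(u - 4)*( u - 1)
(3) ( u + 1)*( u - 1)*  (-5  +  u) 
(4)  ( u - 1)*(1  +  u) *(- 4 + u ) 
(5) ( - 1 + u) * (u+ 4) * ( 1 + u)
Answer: 4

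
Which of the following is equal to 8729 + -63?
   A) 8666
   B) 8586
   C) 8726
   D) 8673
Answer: A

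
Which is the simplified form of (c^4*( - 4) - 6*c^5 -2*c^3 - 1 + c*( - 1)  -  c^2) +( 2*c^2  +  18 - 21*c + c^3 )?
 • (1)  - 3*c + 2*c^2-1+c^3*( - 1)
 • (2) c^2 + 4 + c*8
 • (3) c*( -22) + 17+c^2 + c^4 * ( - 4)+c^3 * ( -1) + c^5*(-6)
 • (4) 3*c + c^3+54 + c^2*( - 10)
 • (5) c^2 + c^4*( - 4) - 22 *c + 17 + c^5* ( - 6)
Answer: 3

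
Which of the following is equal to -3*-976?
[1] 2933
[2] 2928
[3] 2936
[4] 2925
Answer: 2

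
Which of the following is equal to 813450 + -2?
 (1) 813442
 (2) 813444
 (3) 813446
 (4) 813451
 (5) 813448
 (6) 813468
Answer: 5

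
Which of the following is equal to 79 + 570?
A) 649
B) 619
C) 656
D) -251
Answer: A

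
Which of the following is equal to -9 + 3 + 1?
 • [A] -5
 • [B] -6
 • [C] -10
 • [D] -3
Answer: A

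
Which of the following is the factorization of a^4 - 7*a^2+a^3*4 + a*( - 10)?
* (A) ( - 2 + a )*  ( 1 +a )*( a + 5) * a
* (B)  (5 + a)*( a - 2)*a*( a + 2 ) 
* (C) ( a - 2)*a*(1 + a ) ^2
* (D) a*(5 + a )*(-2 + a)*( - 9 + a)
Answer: A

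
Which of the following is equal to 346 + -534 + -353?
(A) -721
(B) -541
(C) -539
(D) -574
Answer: B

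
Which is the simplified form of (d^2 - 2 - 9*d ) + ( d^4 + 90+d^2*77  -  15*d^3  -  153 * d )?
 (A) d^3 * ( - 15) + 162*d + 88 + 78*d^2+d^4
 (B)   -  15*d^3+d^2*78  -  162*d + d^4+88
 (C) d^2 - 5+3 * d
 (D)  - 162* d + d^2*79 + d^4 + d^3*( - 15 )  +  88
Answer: B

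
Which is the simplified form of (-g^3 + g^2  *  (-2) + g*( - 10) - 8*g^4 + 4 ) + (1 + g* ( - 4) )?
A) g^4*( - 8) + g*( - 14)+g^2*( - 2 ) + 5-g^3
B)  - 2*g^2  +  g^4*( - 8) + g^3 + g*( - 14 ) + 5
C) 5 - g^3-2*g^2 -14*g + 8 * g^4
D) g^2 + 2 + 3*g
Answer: A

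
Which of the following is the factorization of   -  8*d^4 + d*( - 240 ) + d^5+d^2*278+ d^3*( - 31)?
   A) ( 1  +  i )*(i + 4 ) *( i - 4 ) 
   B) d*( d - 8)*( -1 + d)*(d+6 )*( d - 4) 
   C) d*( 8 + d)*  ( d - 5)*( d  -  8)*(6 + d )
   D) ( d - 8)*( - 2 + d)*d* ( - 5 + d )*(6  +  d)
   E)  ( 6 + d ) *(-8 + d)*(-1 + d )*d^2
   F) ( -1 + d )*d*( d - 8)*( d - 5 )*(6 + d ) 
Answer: F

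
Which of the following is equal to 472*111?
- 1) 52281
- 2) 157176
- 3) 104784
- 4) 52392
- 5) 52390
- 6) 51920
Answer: 4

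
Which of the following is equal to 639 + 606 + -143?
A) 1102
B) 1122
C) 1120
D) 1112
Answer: A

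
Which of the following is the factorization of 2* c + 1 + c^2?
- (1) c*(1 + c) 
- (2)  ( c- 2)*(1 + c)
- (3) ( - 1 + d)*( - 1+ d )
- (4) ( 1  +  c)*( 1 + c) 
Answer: 4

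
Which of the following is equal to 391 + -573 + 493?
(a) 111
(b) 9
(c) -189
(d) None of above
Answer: d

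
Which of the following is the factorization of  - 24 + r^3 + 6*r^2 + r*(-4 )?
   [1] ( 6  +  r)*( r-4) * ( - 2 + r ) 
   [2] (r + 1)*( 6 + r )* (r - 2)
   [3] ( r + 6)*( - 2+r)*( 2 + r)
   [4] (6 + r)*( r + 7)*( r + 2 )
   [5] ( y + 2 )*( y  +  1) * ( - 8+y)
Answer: 3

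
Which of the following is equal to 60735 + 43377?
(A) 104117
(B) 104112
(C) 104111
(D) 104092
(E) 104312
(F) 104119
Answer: B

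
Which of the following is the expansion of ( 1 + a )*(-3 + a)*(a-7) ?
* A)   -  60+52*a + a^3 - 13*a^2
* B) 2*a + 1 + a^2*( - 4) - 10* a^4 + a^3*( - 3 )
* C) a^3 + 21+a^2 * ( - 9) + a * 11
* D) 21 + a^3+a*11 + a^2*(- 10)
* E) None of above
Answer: C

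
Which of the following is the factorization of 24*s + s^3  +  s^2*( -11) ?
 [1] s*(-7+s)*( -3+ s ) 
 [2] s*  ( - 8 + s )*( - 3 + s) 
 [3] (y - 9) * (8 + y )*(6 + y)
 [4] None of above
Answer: 2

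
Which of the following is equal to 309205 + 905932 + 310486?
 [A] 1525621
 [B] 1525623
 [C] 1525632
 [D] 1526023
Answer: B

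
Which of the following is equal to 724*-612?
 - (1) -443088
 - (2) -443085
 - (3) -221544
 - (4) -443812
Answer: 1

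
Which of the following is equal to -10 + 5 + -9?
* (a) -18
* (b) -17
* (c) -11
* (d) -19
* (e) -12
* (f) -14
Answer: f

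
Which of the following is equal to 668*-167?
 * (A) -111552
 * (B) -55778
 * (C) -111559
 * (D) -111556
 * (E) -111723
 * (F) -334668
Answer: D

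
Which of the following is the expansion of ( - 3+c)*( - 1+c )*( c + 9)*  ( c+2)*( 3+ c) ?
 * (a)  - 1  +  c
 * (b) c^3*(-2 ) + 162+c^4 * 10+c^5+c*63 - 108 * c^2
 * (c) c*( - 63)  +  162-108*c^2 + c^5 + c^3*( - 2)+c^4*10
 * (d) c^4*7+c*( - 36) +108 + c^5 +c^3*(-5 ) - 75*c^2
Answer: c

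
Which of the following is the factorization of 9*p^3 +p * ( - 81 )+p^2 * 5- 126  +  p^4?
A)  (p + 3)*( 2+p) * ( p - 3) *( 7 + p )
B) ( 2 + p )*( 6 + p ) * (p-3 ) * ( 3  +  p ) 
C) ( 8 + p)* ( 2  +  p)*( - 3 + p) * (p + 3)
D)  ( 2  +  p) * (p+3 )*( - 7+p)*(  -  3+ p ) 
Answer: A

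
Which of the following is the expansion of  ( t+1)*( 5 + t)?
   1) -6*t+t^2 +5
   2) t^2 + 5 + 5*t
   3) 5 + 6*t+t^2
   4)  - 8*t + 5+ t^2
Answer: 3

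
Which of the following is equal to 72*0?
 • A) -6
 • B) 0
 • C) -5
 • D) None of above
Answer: B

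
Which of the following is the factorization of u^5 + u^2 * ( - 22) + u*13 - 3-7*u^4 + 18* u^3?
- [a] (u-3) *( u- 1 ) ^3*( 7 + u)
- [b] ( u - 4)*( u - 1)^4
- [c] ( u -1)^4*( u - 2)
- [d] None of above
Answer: d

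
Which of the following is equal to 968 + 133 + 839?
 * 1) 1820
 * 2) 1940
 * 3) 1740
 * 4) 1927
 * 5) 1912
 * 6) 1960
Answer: 2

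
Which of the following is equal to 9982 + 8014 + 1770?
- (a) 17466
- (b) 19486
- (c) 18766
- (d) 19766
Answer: d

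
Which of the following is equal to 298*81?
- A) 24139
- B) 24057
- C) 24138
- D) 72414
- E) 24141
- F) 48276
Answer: C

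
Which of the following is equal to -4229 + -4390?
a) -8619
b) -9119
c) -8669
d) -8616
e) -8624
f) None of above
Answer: a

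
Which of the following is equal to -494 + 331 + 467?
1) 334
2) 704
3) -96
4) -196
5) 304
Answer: 5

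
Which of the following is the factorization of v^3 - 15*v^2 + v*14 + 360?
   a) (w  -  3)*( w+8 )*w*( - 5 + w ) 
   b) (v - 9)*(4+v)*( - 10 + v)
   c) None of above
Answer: b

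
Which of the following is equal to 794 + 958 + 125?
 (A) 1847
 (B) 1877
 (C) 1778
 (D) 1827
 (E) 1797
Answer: B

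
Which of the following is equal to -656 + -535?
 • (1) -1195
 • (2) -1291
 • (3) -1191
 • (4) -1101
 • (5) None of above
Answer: 3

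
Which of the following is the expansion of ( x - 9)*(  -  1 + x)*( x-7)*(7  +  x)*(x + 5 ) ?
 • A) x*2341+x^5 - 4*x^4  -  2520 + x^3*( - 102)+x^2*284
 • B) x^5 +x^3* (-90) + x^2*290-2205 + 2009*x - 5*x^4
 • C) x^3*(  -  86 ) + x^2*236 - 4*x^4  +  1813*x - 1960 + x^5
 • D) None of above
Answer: B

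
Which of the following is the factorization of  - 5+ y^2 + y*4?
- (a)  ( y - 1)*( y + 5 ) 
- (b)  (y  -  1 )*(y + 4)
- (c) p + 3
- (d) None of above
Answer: a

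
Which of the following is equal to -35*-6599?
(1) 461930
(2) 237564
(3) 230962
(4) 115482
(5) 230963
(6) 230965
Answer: 6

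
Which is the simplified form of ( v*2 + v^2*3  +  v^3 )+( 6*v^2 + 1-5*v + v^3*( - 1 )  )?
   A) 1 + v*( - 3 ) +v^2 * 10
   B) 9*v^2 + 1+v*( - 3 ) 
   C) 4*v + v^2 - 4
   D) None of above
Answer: B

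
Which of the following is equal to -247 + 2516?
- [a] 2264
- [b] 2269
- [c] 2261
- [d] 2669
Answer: b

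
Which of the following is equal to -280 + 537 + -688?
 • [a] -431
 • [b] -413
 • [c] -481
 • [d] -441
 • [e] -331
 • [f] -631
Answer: a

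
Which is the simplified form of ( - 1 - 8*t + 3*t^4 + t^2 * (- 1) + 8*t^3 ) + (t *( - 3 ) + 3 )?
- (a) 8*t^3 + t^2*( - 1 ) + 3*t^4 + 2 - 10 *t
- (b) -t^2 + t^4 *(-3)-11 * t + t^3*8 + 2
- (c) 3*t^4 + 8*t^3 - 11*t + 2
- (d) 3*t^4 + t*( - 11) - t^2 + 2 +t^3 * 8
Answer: d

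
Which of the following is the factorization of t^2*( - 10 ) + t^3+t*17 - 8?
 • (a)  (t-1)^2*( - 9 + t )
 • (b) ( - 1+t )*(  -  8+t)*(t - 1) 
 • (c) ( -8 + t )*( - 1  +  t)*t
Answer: b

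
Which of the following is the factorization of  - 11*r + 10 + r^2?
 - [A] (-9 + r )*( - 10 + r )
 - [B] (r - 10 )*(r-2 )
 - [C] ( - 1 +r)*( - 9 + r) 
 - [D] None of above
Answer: D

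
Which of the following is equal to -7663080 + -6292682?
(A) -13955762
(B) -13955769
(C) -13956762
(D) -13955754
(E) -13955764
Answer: A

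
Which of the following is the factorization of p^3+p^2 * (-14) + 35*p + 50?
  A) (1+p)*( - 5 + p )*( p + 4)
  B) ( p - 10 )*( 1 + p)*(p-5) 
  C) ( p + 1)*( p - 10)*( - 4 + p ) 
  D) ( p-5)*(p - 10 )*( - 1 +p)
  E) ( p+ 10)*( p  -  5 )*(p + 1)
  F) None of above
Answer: B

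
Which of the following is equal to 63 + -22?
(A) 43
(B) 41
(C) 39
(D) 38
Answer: B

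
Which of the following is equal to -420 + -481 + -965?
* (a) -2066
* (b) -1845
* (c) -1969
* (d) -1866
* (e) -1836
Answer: d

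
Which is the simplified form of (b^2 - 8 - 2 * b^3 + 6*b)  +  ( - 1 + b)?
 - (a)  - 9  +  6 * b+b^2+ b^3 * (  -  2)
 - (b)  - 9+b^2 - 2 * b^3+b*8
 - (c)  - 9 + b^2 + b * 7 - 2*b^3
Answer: c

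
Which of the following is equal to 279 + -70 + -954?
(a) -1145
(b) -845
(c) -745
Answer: c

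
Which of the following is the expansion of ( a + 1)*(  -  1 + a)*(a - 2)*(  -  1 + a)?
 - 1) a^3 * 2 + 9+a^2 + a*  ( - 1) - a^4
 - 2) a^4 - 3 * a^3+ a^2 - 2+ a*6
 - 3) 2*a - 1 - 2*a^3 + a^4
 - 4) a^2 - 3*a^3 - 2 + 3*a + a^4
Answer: 4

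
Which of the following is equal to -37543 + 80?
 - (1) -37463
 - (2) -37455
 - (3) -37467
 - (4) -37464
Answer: 1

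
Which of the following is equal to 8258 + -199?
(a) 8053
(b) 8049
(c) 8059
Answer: c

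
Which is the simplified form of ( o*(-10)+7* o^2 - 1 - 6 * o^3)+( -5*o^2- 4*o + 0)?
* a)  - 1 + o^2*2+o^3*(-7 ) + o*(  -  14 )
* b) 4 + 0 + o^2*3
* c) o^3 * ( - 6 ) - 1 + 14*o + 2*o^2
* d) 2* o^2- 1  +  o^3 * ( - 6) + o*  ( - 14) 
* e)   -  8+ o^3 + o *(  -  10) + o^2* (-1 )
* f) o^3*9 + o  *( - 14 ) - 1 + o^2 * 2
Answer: d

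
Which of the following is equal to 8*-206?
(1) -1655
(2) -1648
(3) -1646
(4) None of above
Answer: 2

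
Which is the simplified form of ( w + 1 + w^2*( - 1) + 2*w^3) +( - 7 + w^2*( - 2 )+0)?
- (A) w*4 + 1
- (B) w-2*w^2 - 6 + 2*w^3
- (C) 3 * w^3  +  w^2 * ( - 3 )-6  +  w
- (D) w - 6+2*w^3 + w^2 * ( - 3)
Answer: D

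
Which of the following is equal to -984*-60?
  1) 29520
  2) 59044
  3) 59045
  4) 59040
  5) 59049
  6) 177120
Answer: 4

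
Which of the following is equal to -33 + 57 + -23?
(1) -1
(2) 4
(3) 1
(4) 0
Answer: 3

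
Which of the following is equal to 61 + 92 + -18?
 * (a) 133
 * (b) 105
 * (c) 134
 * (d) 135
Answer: d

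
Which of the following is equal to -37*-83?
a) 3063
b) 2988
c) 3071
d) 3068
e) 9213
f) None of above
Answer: c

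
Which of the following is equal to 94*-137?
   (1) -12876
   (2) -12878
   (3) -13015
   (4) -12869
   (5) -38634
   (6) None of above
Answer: 2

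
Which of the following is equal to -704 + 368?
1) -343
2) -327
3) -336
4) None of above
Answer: 3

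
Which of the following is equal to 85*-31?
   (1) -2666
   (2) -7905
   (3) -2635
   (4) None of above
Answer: 3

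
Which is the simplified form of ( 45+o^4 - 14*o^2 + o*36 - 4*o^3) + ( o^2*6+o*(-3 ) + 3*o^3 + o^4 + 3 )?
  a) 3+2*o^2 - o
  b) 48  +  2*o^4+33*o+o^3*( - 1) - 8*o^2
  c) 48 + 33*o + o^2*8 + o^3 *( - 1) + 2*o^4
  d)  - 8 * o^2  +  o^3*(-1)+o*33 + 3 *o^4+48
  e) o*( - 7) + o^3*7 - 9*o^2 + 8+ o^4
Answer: b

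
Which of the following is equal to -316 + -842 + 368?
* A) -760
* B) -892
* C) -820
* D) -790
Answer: D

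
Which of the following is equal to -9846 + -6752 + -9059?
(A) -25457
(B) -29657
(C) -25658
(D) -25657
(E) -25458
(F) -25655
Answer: D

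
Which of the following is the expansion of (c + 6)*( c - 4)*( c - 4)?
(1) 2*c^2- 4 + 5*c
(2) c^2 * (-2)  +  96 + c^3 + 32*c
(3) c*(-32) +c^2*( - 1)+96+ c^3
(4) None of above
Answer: 4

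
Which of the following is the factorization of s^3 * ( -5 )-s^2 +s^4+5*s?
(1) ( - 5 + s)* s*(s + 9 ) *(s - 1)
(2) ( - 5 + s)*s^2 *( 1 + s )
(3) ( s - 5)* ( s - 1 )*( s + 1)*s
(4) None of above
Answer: 3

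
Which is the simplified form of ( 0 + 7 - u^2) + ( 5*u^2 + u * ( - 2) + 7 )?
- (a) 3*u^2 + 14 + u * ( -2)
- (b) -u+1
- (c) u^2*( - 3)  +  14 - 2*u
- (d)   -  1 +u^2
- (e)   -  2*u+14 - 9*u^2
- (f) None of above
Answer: f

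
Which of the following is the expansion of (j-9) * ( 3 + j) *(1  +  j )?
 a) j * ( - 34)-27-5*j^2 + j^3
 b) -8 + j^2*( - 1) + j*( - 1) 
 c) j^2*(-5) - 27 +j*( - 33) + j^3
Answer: c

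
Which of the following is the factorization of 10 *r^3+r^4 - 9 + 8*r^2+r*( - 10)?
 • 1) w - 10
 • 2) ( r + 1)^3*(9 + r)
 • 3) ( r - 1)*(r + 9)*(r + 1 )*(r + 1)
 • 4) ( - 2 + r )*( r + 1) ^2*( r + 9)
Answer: 3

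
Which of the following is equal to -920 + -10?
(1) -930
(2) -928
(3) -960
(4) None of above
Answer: 1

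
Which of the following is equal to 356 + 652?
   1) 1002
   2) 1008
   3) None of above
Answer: 2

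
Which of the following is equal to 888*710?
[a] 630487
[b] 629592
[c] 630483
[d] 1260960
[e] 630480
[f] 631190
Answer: e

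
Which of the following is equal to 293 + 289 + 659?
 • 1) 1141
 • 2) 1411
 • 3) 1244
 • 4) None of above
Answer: 4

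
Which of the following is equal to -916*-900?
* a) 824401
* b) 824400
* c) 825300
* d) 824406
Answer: b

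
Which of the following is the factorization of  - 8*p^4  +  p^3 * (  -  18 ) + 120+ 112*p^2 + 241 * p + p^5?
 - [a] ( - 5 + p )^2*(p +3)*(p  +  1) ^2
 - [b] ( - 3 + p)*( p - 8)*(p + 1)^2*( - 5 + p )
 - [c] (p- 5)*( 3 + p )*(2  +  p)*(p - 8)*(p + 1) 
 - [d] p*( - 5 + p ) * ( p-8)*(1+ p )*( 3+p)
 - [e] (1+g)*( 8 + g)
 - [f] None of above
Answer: f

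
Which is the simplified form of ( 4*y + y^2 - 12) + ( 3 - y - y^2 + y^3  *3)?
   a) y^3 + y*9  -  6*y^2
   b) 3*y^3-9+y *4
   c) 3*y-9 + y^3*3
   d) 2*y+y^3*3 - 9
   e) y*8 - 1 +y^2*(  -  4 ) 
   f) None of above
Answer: c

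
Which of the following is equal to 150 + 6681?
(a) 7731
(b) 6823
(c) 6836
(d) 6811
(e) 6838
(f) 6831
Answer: f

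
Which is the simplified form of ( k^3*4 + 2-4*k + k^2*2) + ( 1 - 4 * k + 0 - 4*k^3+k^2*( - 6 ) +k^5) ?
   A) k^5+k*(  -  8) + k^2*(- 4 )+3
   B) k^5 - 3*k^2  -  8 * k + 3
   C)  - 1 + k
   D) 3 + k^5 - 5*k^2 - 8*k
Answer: A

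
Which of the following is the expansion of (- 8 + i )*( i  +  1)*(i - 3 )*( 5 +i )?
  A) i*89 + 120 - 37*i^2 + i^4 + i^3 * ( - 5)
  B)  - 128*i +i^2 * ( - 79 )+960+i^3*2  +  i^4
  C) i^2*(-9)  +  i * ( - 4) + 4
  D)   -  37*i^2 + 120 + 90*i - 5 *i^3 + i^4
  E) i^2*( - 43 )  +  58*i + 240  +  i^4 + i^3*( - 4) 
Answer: A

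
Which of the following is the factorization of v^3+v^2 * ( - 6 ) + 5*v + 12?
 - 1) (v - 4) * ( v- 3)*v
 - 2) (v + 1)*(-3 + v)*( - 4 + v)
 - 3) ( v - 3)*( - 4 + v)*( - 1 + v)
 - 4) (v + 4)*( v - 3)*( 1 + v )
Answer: 2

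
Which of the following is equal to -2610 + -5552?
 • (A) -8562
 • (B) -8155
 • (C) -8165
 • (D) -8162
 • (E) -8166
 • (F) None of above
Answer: D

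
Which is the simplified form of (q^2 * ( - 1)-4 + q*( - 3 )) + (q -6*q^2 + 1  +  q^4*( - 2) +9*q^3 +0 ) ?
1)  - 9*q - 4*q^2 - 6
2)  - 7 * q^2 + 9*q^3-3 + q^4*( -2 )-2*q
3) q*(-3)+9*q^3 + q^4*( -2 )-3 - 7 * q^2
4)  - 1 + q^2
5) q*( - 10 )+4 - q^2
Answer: 2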